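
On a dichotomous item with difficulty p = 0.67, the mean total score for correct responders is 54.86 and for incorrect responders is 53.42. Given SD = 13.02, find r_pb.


q = 1 - p = 0.33
rpb = ((M1 - M0) / SD) * sqrt(p * q)
rpb = ((54.86 - 53.42) / 13.02) * sqrt(0.67 * 0.33)
rpb = 0.052

0.052


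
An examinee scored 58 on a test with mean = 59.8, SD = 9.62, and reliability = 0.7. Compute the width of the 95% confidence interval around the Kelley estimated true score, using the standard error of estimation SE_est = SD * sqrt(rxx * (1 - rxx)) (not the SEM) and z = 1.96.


True score estimate = 0.7*58 + 0.3*59.8 = 58.54
SE_est = SD * sqrt(rxx * (1 - rxx)) = 9.62 * sqrt(0.7 * 0.3) = 9.62 * sqrt(0.21) = 4.408438
CI = T_est +/- z * SE_est, so width = 2 * z * SE_est = 2 * 1.96 * 4.408438
Width = 17.2811

17.2811


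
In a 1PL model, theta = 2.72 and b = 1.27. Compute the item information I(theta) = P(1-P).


P = 1/(1+exp(-(2.72-1.27))) = 0.81
I = P*(1-P) = 0.81 * 0.19
I = 0.1539

0.1539


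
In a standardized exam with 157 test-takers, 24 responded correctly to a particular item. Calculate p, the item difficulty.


Item difficulty p = number correct / total examinees
p = 24 / 157
p = 0.1529

0.1529


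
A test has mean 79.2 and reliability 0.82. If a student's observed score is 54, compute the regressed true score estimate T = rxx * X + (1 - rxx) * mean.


T_est = rxx * X + (1 - rxx) * mean
T_est = 0.82 * 54 + 0.18 * 79.2
T_est = 44.28 + 14.256
T_est = 58.536

58.536


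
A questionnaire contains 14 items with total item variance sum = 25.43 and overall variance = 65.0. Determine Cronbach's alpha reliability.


alpha = (k/(k-1)) * (1 - sum(si^2)/s_total^2)
= (14/13) * (1 - 25.43/65.0)
alpha = 0.6556

0.6556


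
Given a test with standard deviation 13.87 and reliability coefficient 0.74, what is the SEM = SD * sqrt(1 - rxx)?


SEM = SD * sqrt(1 - rxx)
SEM = 13.87 * sqrt(1 - 0.74)
SEM = 13.87 * sqrt(0.26) = 13.87 * 0.509902
SEM = 7.0723

7.0723


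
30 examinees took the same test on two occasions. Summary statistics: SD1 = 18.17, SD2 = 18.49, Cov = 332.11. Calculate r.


r = cov(X,Y) / (SD_X * SD_Y)
r = 332.11 / (18.17 * 18.49)
r = 332.11 / 335.9633
r = 0.9885

0.9885


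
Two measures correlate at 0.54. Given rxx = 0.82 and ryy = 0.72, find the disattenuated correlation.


r_corrected = rxy / sqrt(rxx * ryy)
= 0.54 / sqrt(0.82 * 0.72)
= 0.54 / sqrt(0.5904)
= 0.54 / 0.768375
r_corrected = 0.7028

0.7028


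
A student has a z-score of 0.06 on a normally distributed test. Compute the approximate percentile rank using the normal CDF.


CDF(z) = 0.5 * (1 + erf(z/sqrt(2)))
erf(0.0424) = 0.0478
CDF = 0.5239
Percentile rank = 0.5239 * 100 = 52.39

52.39


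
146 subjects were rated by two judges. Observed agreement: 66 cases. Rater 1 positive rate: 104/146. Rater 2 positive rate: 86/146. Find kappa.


P_o = 66/146 = 0.452055
P_e = (104*86 + 42*60) / 21316 = 0.537812
kappa = (P_o - P_e) / (1 - P_e)
kappa = (0.452055 - 0.537812) / (1 - 0.537812)
kappa = -0.1855

-0.1855


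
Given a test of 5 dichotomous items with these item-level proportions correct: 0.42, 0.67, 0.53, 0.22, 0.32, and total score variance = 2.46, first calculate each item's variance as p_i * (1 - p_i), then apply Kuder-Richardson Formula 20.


For each item, compute p_i * q_i:
  Item 1: 0.42 * 0.58 = 0.2436
  Item 2: 0.67 * 0.33 = 0.2211
  Item 3: 0.53 * 0.47 = 0.2491
  Item 4: 0.22 * 0.78 = 0.1716
  Item 5: 0.32 * 0.68 = 0.2176
Sum(p_i * q_i) = 0.2436 + 0.2211 + 0.2491 + 0.1716 + 0.2176 = 1.103
KR-20 = (k/(k-1)) * (1 - Sum(p_i*q_i) / Var_total)
= (5/4) * (1 - 1.103/2.46)
= 1.25 * 0.5516
KR-20 = 0.6895

0.6895


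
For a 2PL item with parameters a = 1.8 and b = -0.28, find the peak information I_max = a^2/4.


For 2PL, max info at theta = b = -0.28
I_max = a^2 / 4 = 1.8^2 / 4
= 3.24 / 4
I_max = 0.81

0.81


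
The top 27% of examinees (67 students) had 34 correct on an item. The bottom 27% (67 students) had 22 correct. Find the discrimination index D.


p_upper = 34/67 = 0.5075
p_lower = 22/67 = 0.3284
D = 0.5075 - 0.3284 = 0.1791

0.1791


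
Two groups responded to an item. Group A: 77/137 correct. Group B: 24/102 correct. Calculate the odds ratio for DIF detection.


Odds_A = 77/60 = 1.2833
Odds_B = 24/78 = 0.3077
OR = Odds_A / Odds_B = 1.2833 / 0.3077
Exactly, OR = (77 * 78) / (60 * 24) = 6006 / 1440
OR = 4.1708

4.1708


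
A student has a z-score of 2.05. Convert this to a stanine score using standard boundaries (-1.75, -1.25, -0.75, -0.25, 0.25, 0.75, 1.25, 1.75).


Stanine boundaries: [-1.75, -1.25, -0.75, -0.25, 0.25, 0.75, 1.25, 1.75]
z = 2.05
Check each boundary:
  z >= -1.75 -> could be stanine 2
  z >= -1.25 -> could be stanine 3
  z >= -0.75 -> could be stanine 4
  z >= -0.25 -> could be stanine 5
  z >= 0.25 -> could be stanine 6
  z >= 0.75 -> could be stanine 7
  z >= 1.25 -> could be stanine 8
  z >= 1.75 -> could be stanine 9
Highest qualifying boundary gives stanine = 9

9


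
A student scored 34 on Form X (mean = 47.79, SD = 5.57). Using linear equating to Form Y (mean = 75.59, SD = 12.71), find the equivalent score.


slope = SD_Y / SD_X = 12.71 / 5.57 ~ 2.2819
intercept = mean_Y - slope * mean_X = 75.59 - (12.71 / 5.57) * 47.79 ~ -33.4604
Y = slope * X + intercept. To avoid rounding drift from the rounded slope/intercept, evaluate the equivalent form Y = mean_Y + SD_Y * (X - mean_X) / SD_X at full precision:
Y = 75.59 + 12.71 * (34 - 47.79) / 5.57
Y = 75.59 - 12.71 * 13.79 / 5.57
Y = 75.59 - 175.2709 / 5.57
Y = 75.59 - 31.4669
Y = 44.1231

44.1231


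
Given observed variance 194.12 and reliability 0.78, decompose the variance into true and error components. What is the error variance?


var_true = rxx * var_obs = 0.78 * 194.12 = 151.4136
var_error = var_obs - var_true
var_error = 194.12 - 151.4136
var_error = 42.7064

42.7064


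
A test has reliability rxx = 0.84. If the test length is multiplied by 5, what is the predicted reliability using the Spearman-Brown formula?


r_new = (n * rxx) / (1 + (n-1) * rxx)
r_new = (5 * 0.84) / (1 + 4 * 0.84)
r_new = 4.2 / 4.36
r_new = 0.9633

0.9633


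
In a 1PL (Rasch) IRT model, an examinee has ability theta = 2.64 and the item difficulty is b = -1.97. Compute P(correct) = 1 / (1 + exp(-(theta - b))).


theta - b = 2.64 - -1.97 = 4.61
exp(-(theta - b)) = exp(-4.61) = 0.01
P = 1 / (1 + 0.01)
P = 0.9901

0.9901


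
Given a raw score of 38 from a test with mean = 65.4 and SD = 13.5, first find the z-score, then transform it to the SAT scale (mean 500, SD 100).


z = (X - mean) / SD = (38 - 65.4) / 13.5
z = -27.4 / 13.5
z = -2.0296
SAT-scale = SAT = 500 + 100z
Carry z at full precision (z = -27.4 / 13.5) into the conversion:
SAT-scale = 500 + 100 * (-27.4 / 13.5) = 500 + -2740 / 13.5
SAT-scale = 500 + -202.963
SAT-scale = 297.037

297.037


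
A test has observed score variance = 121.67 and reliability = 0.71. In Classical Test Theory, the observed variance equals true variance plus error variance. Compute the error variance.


var_true = rxx * var_obs = 0.71 * 121.67 = 86.3857
var_error = var_obs - var_true
var_error = 121.67 - 86.3857
var_error = 35.2843

35.2843


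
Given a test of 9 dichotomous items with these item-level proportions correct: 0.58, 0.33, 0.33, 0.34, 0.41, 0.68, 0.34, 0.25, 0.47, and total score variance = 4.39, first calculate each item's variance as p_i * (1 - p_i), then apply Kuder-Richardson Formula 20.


For each item, compute p_i * q_i:
  Item 1: 0.58 * 0.42 = 0.2436
  Item 2: 0.33 * 0.67 = 0.2211
  Item 3: 0.33 * 0.67 = 0.2211
  Item 4: 0.34 * 0.66 = 0.2244
  Item 5: 0.41 * 0.59 = 0.2419
  Item 6: 0.68 * 0.32 = 0.2176
  Item 7: 0.34 * 0.66 = 0.2244
  Item 8: 0.25 * 0.75 = 0.1875
  Item 9: 0.47 * 0.53 = 0.2491
Sum(p_i * q_i) = 0.2436 + 0.2211 + 0.2211 + 0.2244 + 0.2419 + 0.2176 + 0.2244 + 0.1875 + 0.2491 = 2.0307
KR-20 = (k/(k-1)) * (1 - Sum(p_i*q_i) / Var_total)
= (9/8) * (1 - 2.0307/4.39)
= 1.125 * 0.5374
KR-20 = 0.6046

0.6046


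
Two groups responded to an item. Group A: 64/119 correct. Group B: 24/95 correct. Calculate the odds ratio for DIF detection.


Odds_A = 64/55 = 1.1636
Odds_B = 24/71 = 0.338
OR = Odds_A / Odds_B = 1.1636 / 0.338
Exactly, OR = (64 * 71) / (55 * 24) = 4544 / 1320
OR = 3.4424

3.4424


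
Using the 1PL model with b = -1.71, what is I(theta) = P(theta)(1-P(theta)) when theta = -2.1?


P = 1/(1+exp(-(-2.1--1.71))) = 0.4037
I = P*(1-P) = 0.4037 * 0.5963
I = 0.2407

0.2407


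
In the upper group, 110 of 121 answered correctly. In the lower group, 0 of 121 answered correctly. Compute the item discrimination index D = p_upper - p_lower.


p_upper = 110/121 = 0.9091
p_lower = 0/121 = 0.0
D = 0.9091 - 0.0 = 0.9091

0.9091


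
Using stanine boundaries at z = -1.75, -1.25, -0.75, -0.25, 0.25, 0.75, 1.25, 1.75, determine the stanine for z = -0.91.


Stanine boundaries: [-1.75, -1.25, -0.75, -0.25, 0.25, 0.75, 1.25, 1.75]
z = -0.91
Check each boundary:
  z >= -1.75 -> could be stanine 2
  z >= -1.25 -> could be stanine 3
  z < -0.75
  z < -0.25
  z < 0.25
  z < 0.75
  z < 1.25
  z < 1.75
Highest qualifying boundary gives stanine = 3

3


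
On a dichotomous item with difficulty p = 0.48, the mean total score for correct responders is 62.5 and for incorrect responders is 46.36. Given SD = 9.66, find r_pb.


q = 1 - p = 0.52
rpb = ((M1 - M0) / SD) * sqrt(p * q)
rpb = ((62.5 - 46.36) / 9.66) * sqrt(0.48 * 0.52)
rpb = 0.8347

0.8347


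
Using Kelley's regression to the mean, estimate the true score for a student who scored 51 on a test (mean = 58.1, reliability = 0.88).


T_est = rxx * X + (1 - rxx) * mean
T_est = 0.88 * 51 + 0.12 * 58.1
T_est = 44.88 + 6.972
T_est = 51.852

51.852


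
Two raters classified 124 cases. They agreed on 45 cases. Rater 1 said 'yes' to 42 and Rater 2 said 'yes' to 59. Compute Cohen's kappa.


P_o = 45/124 = 0.362903
P_e = (42*59 + 82*65) / 15376 = 0.507804
kappa = (P_o - P_e) / (1 - P_e)
kappa = (0.362903 - 0.507804) / (1 - 0.507804)
kappa = -0.2944

-0.2944


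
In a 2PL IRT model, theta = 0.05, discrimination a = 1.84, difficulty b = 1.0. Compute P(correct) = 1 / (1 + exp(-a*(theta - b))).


a*(theta - b) = 1.84 * (0.05 - 1.0) = -1.748
exp(--1.748) = 5.7431
P = 1 / (1 + 5.7431)
P = 0.1483

0.1483


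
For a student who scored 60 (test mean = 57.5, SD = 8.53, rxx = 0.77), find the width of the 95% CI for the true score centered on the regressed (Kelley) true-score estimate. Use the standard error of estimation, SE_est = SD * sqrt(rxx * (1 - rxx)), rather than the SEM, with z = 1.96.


True score estimate = 0.77*60 + 0.23*57.5 = 59.425
SE_est = SD * sqrt(rxx * (1 - rxx)) = 8.53 * sqrt(0.77 * 0.23) = 8.53 * sqrt(0.1771) = 3.589701
CI = T_est +/- z * SE_est, so width = 2 * z * SE_est = 2 * 1.96 * 3.589701
Width = 14.0716

14.0716


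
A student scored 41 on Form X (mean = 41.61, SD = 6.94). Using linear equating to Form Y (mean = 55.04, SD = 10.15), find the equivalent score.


slope = SD_Y / SD_X = 10.15 / 6.94 ~ 1.4625
intercept = mean_Y - slope * mean_X = 55.04 - (10.15 / 6.94) * 41.61 ~ -5.8161
Y = slope * X + intercept. To avoid rounding drift from the rounded slope/intercept, evaluate the equivalent form Y = mean_Y + SD_Y * (X - mean_X) / SD_X at full precision:
Y = 55.04 + 10.15 * (41 - 41.61) / 6.94
Y = 55.04 - 10.15 * 0.61 / 6.94
Y = 55.04 - 6.1915 / 6.94
Y = 55.04 - 0.8921
Y = 54.1479

54.1479


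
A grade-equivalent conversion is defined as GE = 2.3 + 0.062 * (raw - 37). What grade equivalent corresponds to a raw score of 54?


raw - median = 54 - 37 = 17
slope * diff = 0.062 * 17 = 1.054
GE = 2.3 + 1.054
GE = 3.354

3.354


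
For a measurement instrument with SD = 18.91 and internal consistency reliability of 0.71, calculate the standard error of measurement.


SEM = SD * sqrt(1 - rxx)
SEM = 18.91 * sqrt(1 - 0.71)
SEM = 18.91 * sqrt(0.29) = 18.91 * 0.538516
SEM = 10.1833

10.1833


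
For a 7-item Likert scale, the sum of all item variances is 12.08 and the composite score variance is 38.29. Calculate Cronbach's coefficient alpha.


alpha = (k/(k-1)) * (1 - sum(si^2)/s_total^2)
= (7/6) * (1 - 12.08/38.29)
alpha = 0.7986

0.7986


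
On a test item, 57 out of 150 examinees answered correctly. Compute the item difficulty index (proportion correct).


Item difficulty p = number correct / total examinees
p = 57 / 150
p = 0.38

0.38


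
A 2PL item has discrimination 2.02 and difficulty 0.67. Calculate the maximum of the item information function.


For 2PL, max info at theta = b = 0.67
I_max = a^2 / 4 = 2.02^2 / 4
= 4.0804 / 4
I_max = 1.0201

1.0201


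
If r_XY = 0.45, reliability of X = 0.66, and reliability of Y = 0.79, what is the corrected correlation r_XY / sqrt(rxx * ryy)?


r_corrected = rxy / sqrt(rxx * ryy)
= 0.45 / sqrt(0.66 * 0.79)
= 0.45 / sqrt(0.5214)
= 0.45 / 0.72208
r_corrected = 0.6232

0.6232


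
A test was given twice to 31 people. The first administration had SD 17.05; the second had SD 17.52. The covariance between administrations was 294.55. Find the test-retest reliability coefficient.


r = cov(X,Y) / (SD_X * SD_Y)
r = 294.55 / (17.05 * 17.52)
r = 294.55 / 298.716
r = 0.9861

0.9861


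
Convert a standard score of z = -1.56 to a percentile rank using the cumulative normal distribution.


CDF(z) = 0.5 * (1 + erf(z/sqrt(2)))
erf(-1.1031) = -0.8812
CDF = 0.0594
Percentile rank = 0.0594 * 100 = 5.94

5.94


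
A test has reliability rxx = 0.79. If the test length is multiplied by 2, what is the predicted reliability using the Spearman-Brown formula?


r_new = (n * rxx) / (1 + (n-1) * rxx)
r_new = (2 * 0.79) / (1 + 1 * 0.79)
r_new = 1.58 / 1.79
r_new = 0.8827

0.8827


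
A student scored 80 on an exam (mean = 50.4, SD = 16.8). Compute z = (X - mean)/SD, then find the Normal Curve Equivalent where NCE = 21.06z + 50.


z = (X - mean) / SD = (80 - 50.4) / 16.8
z = 29.6 / 16.8
z = 1.7619
NCE = NCE = 21.06z + 50
Carry z at full precision (z = 29.6 / 16.8) into the conversion:
NCE = 21.06 * (29.6 / 16.8) + 50 = 623.376 / 16.8 + 50
NCE = 37.1057 + 50
NCE = 87.1057

87.1057


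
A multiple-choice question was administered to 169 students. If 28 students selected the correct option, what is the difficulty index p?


Item difficulty p = number correct / total examinees
p = 28 / 169
p = 0.1657

0.1657


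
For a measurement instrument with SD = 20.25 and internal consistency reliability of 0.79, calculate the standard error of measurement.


SEM = SD * sqrt(1 - rxx)
SEM = 20.25 * sqrt(1 - 0.79)
SEM = 20.25 * sqrt(0.21) = 20.25 * 0.458258
SEM = 9.2797

9.2797


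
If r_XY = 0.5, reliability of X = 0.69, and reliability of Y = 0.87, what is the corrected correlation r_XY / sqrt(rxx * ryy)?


r_corrected = rxy / sqrt(rxx * ryy)
= 0.5 / sqrt(0.69 * 0.87)
= 0.5 / sqrt(0.6003)
= 0.5 / 0.77479
r_corrected = 0.6453

0.6453


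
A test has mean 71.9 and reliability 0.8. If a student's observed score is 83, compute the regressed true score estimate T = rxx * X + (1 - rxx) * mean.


T_est = rxx * X + (1 - rxx) * mean
T_est = 0.8 * 83 + 0.2 * 71.9
T_est = 66.4 + 14.38
T_est = 80.78

80.78


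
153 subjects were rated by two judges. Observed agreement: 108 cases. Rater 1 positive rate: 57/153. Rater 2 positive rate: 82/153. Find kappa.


P_o = 108/153 = 0.705882
P_e = (57*82 + 96*71) / 23409 = 0.490837
kappa = (P_o - P_e) / (1 - P_e)
kappa = (0.705882 - 0.490837) / (1 - 0.490837)
kappa = 0.4224

0.4224


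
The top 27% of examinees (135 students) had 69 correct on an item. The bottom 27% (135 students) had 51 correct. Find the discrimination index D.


p_upper = 69/135 = 0.5111
p_lower = 51/135 = 0.3778
D = 0.5111 - 0.3778 = 0.1333

0.1333


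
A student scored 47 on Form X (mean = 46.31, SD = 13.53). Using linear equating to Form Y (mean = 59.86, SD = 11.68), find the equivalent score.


slope = SD_Y / SD_X = 11.68 / 13.53 ~ 0.8633
intercept = mean_Y - slope * mean_X = 59.86 - (11.68 / 13.53) * 46.31 ~ 19.8821
Y = slope * X + intercept. To avoid rounding drift from the rounded slope/intercept, evaluate the equivalent form Y = mean_Y + SD_Y * (X - mean_X) / SD_X at full precision:
Y = 59.86 + 11.68 * (47 - 46.31) / 13.53
Y = 59.86 + 11.68 * 0.69 / 13.53
Y = 59.86 + 8.0592 / 13.53
Y = 59.86 + 0.5957
Y = 60.4557

60.4557


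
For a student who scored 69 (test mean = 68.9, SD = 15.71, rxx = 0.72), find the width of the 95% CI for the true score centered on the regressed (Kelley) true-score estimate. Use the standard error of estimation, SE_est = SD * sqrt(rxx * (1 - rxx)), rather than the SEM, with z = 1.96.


True score estimate = 0.72*69 + 0.28*68.9 = 68.972
SE_est = SD * sqrt(rxx * (1 - rxx)) = 15.71 * sqrt(0.72 * 0.28) = 15.71 * sqrt(0.2016) = 7.053773
CI = T_est +/- z * SE_est, so width = 2 * z * SE_est = 2 * 1.96 * 7.053773
Width = 27.6508

27.6508


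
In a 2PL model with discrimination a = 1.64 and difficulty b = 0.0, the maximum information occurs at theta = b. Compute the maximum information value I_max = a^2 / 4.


For 2PL, max info at theta = b = 0.0
I_max = a^2 / 4 = 1.64^2 / 4
= 2.6896 / 4
I_max = 0.6724

0.6724


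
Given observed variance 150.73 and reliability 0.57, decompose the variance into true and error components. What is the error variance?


var_true = rxx * var_obs = 0.57 * 150.73 = 85.9161
var_error = var_obs - var_true
var_error = 150.73 - 85.9161
var_error = 64.8139

64.8139


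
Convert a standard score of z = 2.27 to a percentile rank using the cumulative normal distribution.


CDF(z) = 0.5 * (1 + erf(z/sqrt(2)))
erf(1.6051) = 0.9768
CDF = 0.9884
Percentile rank = 0.9884 * 100 = 98.84

98.84


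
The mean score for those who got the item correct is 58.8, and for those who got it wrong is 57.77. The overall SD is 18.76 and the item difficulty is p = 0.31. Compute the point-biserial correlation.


q = 1 - p = 0.69
rpb = ((M1 - M0) / SD) * sqrt(p * q)
rpb = ((58.8 - 57.77) / 18.76) * sqrt(0.31 * 0.69)
rpb = 0.0254

0.0254


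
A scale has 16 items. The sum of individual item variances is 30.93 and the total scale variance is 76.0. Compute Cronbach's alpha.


alpha = (k/(k-1)) * (1 - sum(si^2)/s_total^2)
= (16/15) * (1 - 30.93/76.0)
alpha = 0.6326

0.6326


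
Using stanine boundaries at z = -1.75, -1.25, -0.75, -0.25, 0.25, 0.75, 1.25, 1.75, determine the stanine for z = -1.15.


Stanine boundaries: [-1.75, -1.25, -0.75, -0.25, 0.25, 0.75, 1.25, 1.75]
z = -1.15
Check each boundary:
  z >= -1.75 -> could be stanine 2
  z >= -1.25 -> could be stanine 3
  z < -0.75
  z < -0.25
  z < 0.25
  z < 0.75
  z < 1.25
  z < 1.75
Highest qualifying boundary gives stanine = 3

3


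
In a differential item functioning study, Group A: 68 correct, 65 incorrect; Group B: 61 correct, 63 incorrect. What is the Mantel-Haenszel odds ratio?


Odds_A = 68/65 = 1.0462
Odds_B = 61/63 = 0.9683
OR = Odds_A / Odds_B = 1.0462 / 0.9683
Exactly, OR = (68 * 63) / (65 * 61) = 4284 / 3965
OR = 1.0805

1.0805


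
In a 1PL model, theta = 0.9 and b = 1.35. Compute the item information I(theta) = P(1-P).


P = 1/(1+exp(-(0.9-1.35))) = 0.3894
I = P*(1-P) = 0.3894 * 0.6106
I = 0.2378

0.2378


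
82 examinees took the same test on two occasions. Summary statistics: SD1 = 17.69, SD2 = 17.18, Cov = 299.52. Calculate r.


r = cov(X,Y) / (SD_X * SD_Y)
r = 299.52 / (17.69 * 17.18)
r = 299.52 / 303.9142
r = 0.9855

0.9855


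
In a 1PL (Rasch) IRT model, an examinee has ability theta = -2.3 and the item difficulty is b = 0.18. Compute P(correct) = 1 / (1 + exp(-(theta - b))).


theta - b = -2.3 - 0.18 = -2.48
exp(-(theta - b)) = exp(2.48) = 11.9413
P = 1 / (1 + 11.9413)
P = 0.0773

0.0773


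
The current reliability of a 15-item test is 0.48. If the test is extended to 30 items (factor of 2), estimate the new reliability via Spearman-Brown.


r_new = (n * rxx) / (1 + (n-1) * rxx)
r_new = (2 * 0.48) / (1 + 1 * 0.48)
r_new = 0.96 / 1.48
r_new = 0.6486

0.6486


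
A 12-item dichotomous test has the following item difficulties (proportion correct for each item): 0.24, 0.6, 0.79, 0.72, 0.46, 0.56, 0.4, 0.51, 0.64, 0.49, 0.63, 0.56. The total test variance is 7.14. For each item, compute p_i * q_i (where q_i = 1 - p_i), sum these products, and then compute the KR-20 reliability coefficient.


For each item, compute p_i * q_i:
  Item 1: 0.24 * 0.76 = 0.1824
  Item 2: 0.6 * 0.4 = 0.24
  Item 3: 0.79 * 0.21 = 0.1659
  Item 4: 0.72 * 0.28 = 0.2016
  Item 5: 0.46 * 0.54 = 0.2484
  Item 6: 0.56 * 0.44 = 0.2464
  Item 7: 0.4 * 0.6 = 0.24
  Item 8: 0.51 * 0.49 = 0.2499
  Item 9: 0.64 * 0.36 = 0.2304
  Item 10: 0.49 * 0.51 = 0.2499
  Item 11: 0.63 * 0.37 = 0.2331
  Item 12: 0.56 * 0.44 = 0.2464
Sum(p_i * q_i) = 0.1824 + 0.24 + 0.1659 + 0.2016 + 0.2484 + 0.2464 + 0.24 + 0.2499 + 0.2304 + 0.2499 + 0.2331 + 0.2464 = 2.7344
KR-20 = (k/(k-1)) * (1 - Sum(p_i*q_i) / Var_total)
= (12/11) * (1 - 2.7344/7.14)
= 1.0909 * 0.617
KR-20 = 0.6731

0.6731


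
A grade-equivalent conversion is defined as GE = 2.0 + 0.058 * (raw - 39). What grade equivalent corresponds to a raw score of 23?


raw - median = 23 - 39 = -16
slope * diff = 0.058 * -16 = -0.928
GE = 2.0 + -0.928
GE = 1.072

1.072


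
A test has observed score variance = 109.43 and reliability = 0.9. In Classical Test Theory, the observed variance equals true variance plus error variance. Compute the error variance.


var_true = rxx * var_obs = 0.9 * 109.43 = 98.487
var_error = var_obs - var_true
var_error = 109.43 - 98.487
var_error = 10.943

10.943


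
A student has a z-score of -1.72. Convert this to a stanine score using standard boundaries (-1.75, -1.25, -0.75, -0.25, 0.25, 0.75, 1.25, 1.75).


Stanine boundaries: [-1.75, -1.25, -0.75, -0.25, 0.25, 0.75, 1.25, 1.75]
z = -1.72
Check each boundary:
  z >= -1.75 -> could be stanine 2
  z < -1.25
  z < -0.75
  z < -0.25
  z < 0.25
  z < 0.75
  z < 1.25
  z < 1.75
Highest qualifying boundary gives stanine = 2

2


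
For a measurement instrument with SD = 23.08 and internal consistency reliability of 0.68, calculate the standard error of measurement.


SEM = SD * sqrt(1 - rxx)
SEM = 23.08 * sqrt(1 - 0.68)
SEM = 23.08 * sqrt(0.32) = 23.08 * 0.565685
SEM = 13.056

13.056


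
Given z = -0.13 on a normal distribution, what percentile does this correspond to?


CDF(z) = 0.5 * (1 + erf(z/sqrt(2)))
erf(-0.0919) = -0.1034
CDF = 0.4483
Percentile rank = 0.4483 * 100 = 44.83

44.83


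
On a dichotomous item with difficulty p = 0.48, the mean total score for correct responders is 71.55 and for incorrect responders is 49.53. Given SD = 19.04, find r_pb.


q = 1 - p = 0.52
rpb = ((M1 - M0) / SD) * sqrt(p * q)
rpb = ((71.55 - 49.53) / 19.04) * sqrt(0.48 * 0.52)
rpb = 0.5778

0.5778


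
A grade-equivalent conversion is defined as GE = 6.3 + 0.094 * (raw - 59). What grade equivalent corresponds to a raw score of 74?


raw - median = 74 - 59 = 15
slope * diff = 0.094 * 15 = 1.41
GE = 6.3 + 1.41
GE = 7.71

7.71


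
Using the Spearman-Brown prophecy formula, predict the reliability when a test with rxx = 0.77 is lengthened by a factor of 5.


r_new = (n * rxx) / (1 + (n-1) * rxx)
r_new = (5 * 0.77) / (1 + 4 * 0.77)
r_new = 3.85 / 4.08
r_new = 0.9436

0.9436


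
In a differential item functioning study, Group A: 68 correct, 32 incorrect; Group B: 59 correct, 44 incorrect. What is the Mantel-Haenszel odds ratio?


Odds_A = 68/32 = 2.125
Odds_B = 59/44 = 1.3409
OR = Odds_A / Odds_B = 2.125 / 1.3409
Exactly, OR = (68 * 44) / (32 * 59) = 2992 / 1888
OR = 1.5847

1.5847


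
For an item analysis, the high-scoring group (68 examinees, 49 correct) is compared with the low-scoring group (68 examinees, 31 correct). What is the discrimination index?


p_upper = 49/68 = 0.7206
p_lower = 31/68 = 0.4559
D = 0.7206 - 0.4559 = 0.2647

0.2647


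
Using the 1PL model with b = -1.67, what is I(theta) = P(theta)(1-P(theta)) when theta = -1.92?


P = 1/(1+exp(-(-1.92--1.67))) = 0.4378
I = P*(1-P) = 0.4378 * 0.5622
I = 0.2461

0.2461


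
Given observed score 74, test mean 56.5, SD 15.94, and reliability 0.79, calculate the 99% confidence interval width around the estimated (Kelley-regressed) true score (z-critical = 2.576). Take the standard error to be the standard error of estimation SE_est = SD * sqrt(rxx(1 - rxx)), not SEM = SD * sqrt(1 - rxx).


True score estimate = 0.79*74 + 0.21*56.5 = 70.325
SE_est = SD * sqrt(rxx * (1 - rxx)) = 15.94 * sqrt(0.79 * 0.21) = 15.94 * sqrt(0.1659) = 6.492493
CI = T_est +/- z * SE_est, so width = 2 * z * SE_est = 2 * 2.576 * 6.492493
Width = 33.4493

33.4493


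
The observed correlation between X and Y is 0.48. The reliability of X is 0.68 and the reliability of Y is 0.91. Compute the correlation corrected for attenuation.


r_corrected = rxy / sqrt(rxx * ryy)
= 0.48 / sqrt(0.68 * 0.91)
= 0.48 / sqrt(0.6188)
= 0.48 / 0.786638
r_corrected = 0.6102

0.6102


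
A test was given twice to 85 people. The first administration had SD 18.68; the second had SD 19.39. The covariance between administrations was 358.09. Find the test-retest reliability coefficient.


r = cov(X,Y) / (SD_X * SD_Y)
r = 358.09 / (18.68 * 19.39)
r = 358.09 / 362.2052
r = 0.9886

0.9886


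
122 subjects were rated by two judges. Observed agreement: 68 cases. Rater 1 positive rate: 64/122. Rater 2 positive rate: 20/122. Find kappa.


P_o = 68/122 = 0.557377
P_e = (64*20 + 58*102) / 14884 = 0.483472
kappa = (P_o - P_e) / (1 - P_e)
kappa = (0.557377 - 0.483472) / (1 - 0.483472)
kappa = 0.1431

0.1431


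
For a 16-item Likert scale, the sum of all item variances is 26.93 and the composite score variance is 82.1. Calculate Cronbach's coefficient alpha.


alpha = (k/(k-1)) * (1 - sum(si^2)/s_total^2)
= (16/15) * (1 - 26.93/82.1)
alpha = 0.7168

0.7168


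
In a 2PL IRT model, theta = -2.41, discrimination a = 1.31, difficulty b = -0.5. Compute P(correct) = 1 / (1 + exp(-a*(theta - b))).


a*(theta - b) = 1.31 * (-2.41 - -0.5) = -2.5021
exp(--2.5021) = 12.2081
P = 1 / (1 + 12.2081)
P = 0.0757

0.0757


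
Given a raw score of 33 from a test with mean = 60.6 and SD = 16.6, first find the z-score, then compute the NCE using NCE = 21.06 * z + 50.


z = (X - mean) / SD = (33 - 60.6) / 16.6
z = -27.6 / 16.6
z = -1.6627
NCE = NCE = 21.06z + 50
Carry z at full precision (z = -27.6 / 16.6) into the conversion:
NCE = 21.06 * (-27.6 / 16.6) + 50 = -581.256 / 16.6 + 50
NCE = -35.0154 + 50
NCE = 14.9846

14.9846


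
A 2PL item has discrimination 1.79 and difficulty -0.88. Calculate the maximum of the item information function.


For 2PL, max info at theta = b = -0.88
I_max = a^2 / 4 = 1.79^2 / 4
= 3.2041 / 4
I_max = 0.801

0.801


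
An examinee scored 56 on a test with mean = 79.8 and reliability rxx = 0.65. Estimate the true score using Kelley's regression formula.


T_est = rxx * X + (1 - rxx) * mean
T_est = 0.65 * 56 + 0.35 * 79.8
T_est = 36.4 + 27.93
T_est = 64.33

64.33


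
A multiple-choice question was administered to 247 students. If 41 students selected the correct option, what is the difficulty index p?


Item difficulty p = number correct / total examinees
p = 41 / 247
p = 0.166

0.166


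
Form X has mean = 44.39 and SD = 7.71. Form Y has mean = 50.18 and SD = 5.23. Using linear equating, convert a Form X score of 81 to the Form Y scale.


slope = SD_Y / SD_X = 5.23 / 7.71 ~ 0.6783
intercept = mean_Y - slope * mean_X = 50.18 - (5.23 / 7.71) * 44.39 ~ 20.0685
Y = slope * X + intercept. To avoid rounding drift from the rounded slope/intercept, evaluate the equivalent form Y = mean_Y + SD_Y * (X - mean_X) / SD_X at full precision:
Y = 50.18 + 5.23 * (81 - 44.39) / 7.71
Y = 50.18 + 5.23 * 36.61 / 7.71
Y = 50.18 + 191.4703 / 7.71
Y = 50.18 + 24.834
Y = 75.014

75.014


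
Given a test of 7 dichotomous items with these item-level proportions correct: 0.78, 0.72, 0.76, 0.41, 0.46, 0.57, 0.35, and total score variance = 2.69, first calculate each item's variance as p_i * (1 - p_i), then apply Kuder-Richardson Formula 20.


For each item, compute p_i * q_i:
  Item 1: 0.78 * 0.22 = 0.1716
  Item 2: 0.72 * 0.28 = 0.2016
  Item 3: 0.76 * 0.24 = 0.1824
  Item 4: 0.41 * 0.59 = 0.2419
  Item 5: 0.46 * 0.54 = 0.2484
  Item 6: 0.57 * 0.43 = 0.2451
  Item 7: 0.35 * 0.65 = 0.2275
Sum(p_i * q_i) = 0.1716 + 0.2016 + 0.1824 + 0.2419 + 0.2484 + 0.2451 + 0.2275 = 1.5185
KR-20 = (k/(k-1)) * (1 - Sum(p_i*q_i) / Var_total)
= (7/6) * (1 - 1.5185/2.69)
= 1.1667 * 0.4355
KR-20 = 0.5081

0.5081


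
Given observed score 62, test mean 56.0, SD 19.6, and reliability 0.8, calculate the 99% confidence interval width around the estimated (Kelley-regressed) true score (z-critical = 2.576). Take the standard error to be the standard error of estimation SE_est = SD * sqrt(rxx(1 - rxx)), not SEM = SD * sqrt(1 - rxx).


True score estimate = 0.8*62 + 0.2*56.0 = 60.8
SE_est = SD * sqrt(rxx * (1 - rxx)) = 19.6 * sqrt(0.8 * 0.2) = 19.6 * sqrt(0.16) = 7.84
CI = T_est +/- z * SE_est, so width = 2 * z * SE_est = 2 * 2.576 * 7.84
Width = 40.3917

40.3917


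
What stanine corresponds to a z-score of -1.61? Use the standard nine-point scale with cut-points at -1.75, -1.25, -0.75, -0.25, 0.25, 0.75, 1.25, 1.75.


Stanine boundaries: [-1.75, -1.25, -0.75, -0.25, 0.25, 0.75, 1.25, 1.75]
z = -1.61
Check each boundary:
  z >= -1.75 -> could be stanine 2
  z < -1.25
  z < -0.75
  z < -0.25
  z < 0.25
  z < 0.75
  z < 1.25
  z < 1.75
Highest qualifying boundary gives stanine = 2

2


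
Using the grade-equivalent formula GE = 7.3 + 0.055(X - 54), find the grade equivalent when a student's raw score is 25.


raw - median = 25 - 54 = -29
slope * diff = 0.055 * -29 = -1.595
GE = 7.3 + -1.595
GE = 5.705

5.705


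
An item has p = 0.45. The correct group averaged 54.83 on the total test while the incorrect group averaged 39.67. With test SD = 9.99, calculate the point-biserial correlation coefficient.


q = 1 - p = 0.55
rpb = ((M1 - M0) / SD) * sqrt(p * q)
rpb = ((54.83 - 39.67) / 9.99) * sqrt(0.45 * 0.55)
rpb = 0.755

0.755


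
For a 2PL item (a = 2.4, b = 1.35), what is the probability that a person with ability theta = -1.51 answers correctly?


a*(theta - b) = 2.4 * (-1.51 - 1.35) = -6.864
exp(--6.864) = 957.1882
P = 1 / (1 + 957.1882)
P = 0.001

0.001


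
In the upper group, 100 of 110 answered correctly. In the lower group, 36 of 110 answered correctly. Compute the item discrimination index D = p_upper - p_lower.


p_upper = 100/110 = 0.9091
p_lower = 36/110 = 0.3273
D = 0.9091 - 0.3273 = 0.5818

0.5818


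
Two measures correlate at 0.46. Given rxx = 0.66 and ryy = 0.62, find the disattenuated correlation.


r_corrected = rxy / sqrt(rxx * ryy)
= 0.46 / sqrt(0.66 * 0.62)
= 0.46 / sqrt(0.4092)
= 0.46 / 0.639687
r_corrected = 0.7191

0.7191


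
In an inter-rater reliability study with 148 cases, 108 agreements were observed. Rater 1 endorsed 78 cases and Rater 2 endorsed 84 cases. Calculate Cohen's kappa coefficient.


P_o = 108/148 = 0.72973
P_e = (78*84 + 70*64) / 21904 = 0.503652
kappa = (P_o - P_e) / (1 - P_e)
kappa = (0.72973 - 0.503652) / (1 - 0.503652)
kappa = 0.4555

0.4555


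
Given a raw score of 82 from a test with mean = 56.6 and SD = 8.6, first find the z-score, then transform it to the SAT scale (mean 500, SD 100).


z = (X - mean) / SD = (82 - 56.6) / 8.6
z = 25.4 / 8.6
z = 2.9535
SAT-scale = SAT = 500 + 100z
Carry z at full precision (z = 25.4 / 8.6) into the conversion:
SAT-scale = 500 + 100 * (25.4 / 8.6) = 500 + 2540 / 8.6
SAT-scale = 500 + 295.3488
SAT-scale = 795.3488

795.3488


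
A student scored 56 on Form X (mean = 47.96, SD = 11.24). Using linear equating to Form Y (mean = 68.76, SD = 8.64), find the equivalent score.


slope = SD_Y / SD_X = 8.64 / 11.24 ~ 0.7687
intercept = mean_Y - slope * mean_X = 68.76 - (8.64 / 11.24) * 47.96 ~ 31.894
Y = slope * X + intercept. To avoid rounding drift from the rounded slope/intercept, evaluate the equivalent form Y = mean_Y + SD_Y * (X - mean_X) / SD_X at full precision:
Y = 68.76 + 8.64 * (56 - 47.96) / 11.24
Y = 68.76 + 8.64 * 8.04 / 11.24
Y = 68.76 + 69.4656 / 11.24
Y = 68.76 + 6.1802
Y = 74.9402

74.9402


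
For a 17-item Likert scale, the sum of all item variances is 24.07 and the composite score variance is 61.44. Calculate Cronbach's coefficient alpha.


alpha = (k/(k-1)) * (1 - sum(si^2)/s_total^2)
= (17/16) * (1 - 24.07/61.44)
alpha = 0.6463

0.6463


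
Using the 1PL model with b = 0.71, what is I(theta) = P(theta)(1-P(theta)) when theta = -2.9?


P = 1/(1+exp(-(-2.9-0.71))) = 0.0263
I = P*(1-P) = 0.0263 * 0.9737
I = 0.0256

0.0256


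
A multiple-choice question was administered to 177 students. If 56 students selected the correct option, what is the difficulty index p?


Item difficulty p = number correct / total examinees
p = 56 / 177
p = 0.3164

0.3164


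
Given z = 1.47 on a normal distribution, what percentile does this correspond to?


CDF(z) = 0.5 * (1 + erf(z/sqrt(2)))
erf(1.0394) = 0.8584
CDF = 0.9292
Percentile rank = 0.9292 * 100 = 92.92

92.92


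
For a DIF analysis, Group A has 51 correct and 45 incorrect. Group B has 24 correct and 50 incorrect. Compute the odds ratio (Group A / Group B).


Odds_A = 51/45 = 1.1333
Odds_B = 24/50 = 0.48
OR = Odds_A / Odds_B = 1.1333 / 0.48
Exactly, OR = (51 * 50) / (45 * 24) = 2550 / 1080
OR = 2.3611

2.3611


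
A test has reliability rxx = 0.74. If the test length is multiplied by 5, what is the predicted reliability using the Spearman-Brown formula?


r_new = (n * rxx) / (1 + (n-1) * rxx)
r_new = (5 * 0.74) / (1 + 4 * 0.74)
r_new = 3.7 / 3.96
r_new = 0.9343

0.9343


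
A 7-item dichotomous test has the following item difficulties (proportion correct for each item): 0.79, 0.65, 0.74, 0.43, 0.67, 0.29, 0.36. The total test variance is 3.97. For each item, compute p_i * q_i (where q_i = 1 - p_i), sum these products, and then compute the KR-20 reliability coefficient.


For each item, compute p_i * q_i:
  Item 1: 0.79 * 0.21 = 0.1659
  Item 2: 0.65 * 0.35 = 0.2275
  Item 3: 0.74 * 0.26 = 0.1924
  Item 4: 0.43 * 0.57 = 0.2451
  Item 5: 0.67 * 0.33 = 0.2211
  Item 6: 0.29 * 0.71 = 0.2059
  Item 7: 0.36 * 0.64 = 0.2304
Sum(p_i * q_i) = 0.1659 + 0.2275 + 0.1924 + 0.2451 + 0.2211 + 0.2059 + 0.2304 = 1.4883
KR-20 = (k/(k-1)) * (1 - Sum(p_i*q_i) / Var_total)
= (7/6) * (1 - 1.4883/3.97)
= 1.1667 * 0.6251
KR-20 = 0.7293

0.7293


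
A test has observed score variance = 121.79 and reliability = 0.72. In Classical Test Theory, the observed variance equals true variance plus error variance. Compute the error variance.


var_true = rxx * var_obs = 0.72 * 121.79 = 87.6888
var_error = var_obs - var_true
var_error = 121.79 - 87.6888
var_error = 34.1012

34.1012


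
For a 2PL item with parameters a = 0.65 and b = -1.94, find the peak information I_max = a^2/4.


For 2PL, max info at theta = b = -1.94
I_max = a^2 / 4 = 0.65^2 / 4
= 0.4225 / 4
I_max = 0.1056

0.1056


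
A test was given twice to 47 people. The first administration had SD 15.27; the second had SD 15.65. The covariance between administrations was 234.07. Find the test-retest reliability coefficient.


r = cov(X,Y) / (SD_X * SD_Y)
r = 234.07 / (15.27 * 15.65)
r = 234.07 / 238.9755
r = 0.9795

0.9795


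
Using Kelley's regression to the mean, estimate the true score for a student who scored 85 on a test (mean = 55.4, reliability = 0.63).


T_est = rxx * X + (1 - rxx) * mean
T_est = 0.63 * 85 + 0.37 * 55.4
T_est = 53.55 + 20.498
T_est = 74.048

74.048


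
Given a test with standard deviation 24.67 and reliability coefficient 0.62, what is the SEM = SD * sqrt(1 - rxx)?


SEM = SD * sqrt(1 - rxx)
SEM = 24.67 * sqrt(1 - 0.62)
SEM = 24.67 * sqrt(0.38) = 24.67 * 0.616441
SEM = 15.2076

15.2076


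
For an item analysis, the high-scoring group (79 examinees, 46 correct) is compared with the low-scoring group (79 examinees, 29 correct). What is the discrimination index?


p_upper = 46/79 = 0.5823
p_lower = 29/79 = 0.3671
D = 0.5823 - 0.3671 = 0.2152

0.2152


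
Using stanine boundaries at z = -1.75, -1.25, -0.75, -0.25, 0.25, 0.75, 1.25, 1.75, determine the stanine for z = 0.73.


Stanine boundaries: [-1.75, -1.25, -0.75, -0.25, 0.25, 0.75, 1.25, 1.75]
z = 0.73
Check each boundary:
  z >= -1.75 -> could be stanine 2
  z >= -1.25 -> could be stanine 3
  z >= -0.75 -> could be stanine 4
  z >= -0.25 -> could be stanine 5
  z >= 0.25 -> could be stanine 6
  z < 0.75
  z < 1.25
  z < 1.75
Highest qualifying boundary gives stanine = 6

6


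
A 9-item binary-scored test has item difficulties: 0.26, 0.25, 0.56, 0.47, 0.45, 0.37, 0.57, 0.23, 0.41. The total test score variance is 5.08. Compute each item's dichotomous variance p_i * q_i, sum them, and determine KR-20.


For each item, compute p_i * q_i:
  Item 1: 0.26 * 0.74 = 0.1924
  Item 2: 0.25 * 0.75 = 0.1875
  Item 3: 0.56 * 0.44 = 0.2464
  Item 4: 0.47 * 0.53 = 0.2491
  Item 5: 0.45 * 0.55 = 0.2475
  Item 6: 0.37 * 0.63 = 0.2331
  Item 7: 0.57 * 0.43 = 0.2451
  Item 8: 0.23 * 0.77 = 0.1771
  Item 9: 0.41 * 0.59 = 0.2419
Sum(p_i * q_i) = 0.1924 + 0.1875 + 0.2464 + 0.2491 + 0.2475 + 0.2331 + 0.2451 + 0.1771 + 0.2419 = 2.0201
KR-20 = (k/(k-1)) * (1 - Sum(p_i*q_i) / Var_total)
= (9/8) * (1 - 2.0201/5.08)
= 1.125 * 0.6023
KR-20 = 0.6776

0.6776


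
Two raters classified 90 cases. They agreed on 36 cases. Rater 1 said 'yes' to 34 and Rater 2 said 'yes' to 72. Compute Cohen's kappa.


P_o = 36/90 = 0.4
P_e = (34*72 + 56*18) / 8100 = 0.426667
kappa = (P_o - P_e) / (1 - P_e)
kappa = (0.4 - 0.426667) / (1 - 0.426667)
kappa = -0.0465

-0.0465


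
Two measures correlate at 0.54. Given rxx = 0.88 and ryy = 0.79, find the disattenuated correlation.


r_corrected = rxy / sqrt(rxx * ryy)
= 0.54 / sqrt(0.88 * 0.79)
= 0.54 / sqrt(0.6952)
= 0.54 / 0.833787
r_corrected = 0.6476

0.6476


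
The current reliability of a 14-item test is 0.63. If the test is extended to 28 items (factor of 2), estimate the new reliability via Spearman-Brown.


r_new = (n * rxx) / (1 + (n-1) * rxx)
r_new = (2 * 0.63) / (1 + 1 * 0.63)
r_new = 1.26 / 1.63
r_new = 0.773

0.773


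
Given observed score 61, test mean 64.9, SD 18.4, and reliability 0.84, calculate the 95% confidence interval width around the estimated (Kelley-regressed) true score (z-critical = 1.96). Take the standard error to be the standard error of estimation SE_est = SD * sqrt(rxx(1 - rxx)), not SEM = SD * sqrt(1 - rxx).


True score estimate = 0.84*61 + 0.16*64.9 = 61.624
SE_est = SD * sqrt(rxx * (1 - rxx)) = 18.4 * sqrt(0.84 * 0.16) = 18.4 * sqrt(0.1344) = 6.745551
CI = T_est +/- z * SE_est, so width = 2 * z * SE_est = 2 * 1.96 * 6.745551
Width = 26.4426

26.4426


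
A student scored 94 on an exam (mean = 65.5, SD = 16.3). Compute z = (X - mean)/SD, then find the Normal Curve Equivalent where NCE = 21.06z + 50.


z = (X - mean) / SD = (94 - 65.5) / 16.3
z = 28.5 / 16.3
z = 1.7485
NCE = NCE = 21.06z + 50
Carry z at full precision (z = 28.5 / 16.3) into the conversion:
NCE = 21.06 * (28.5 / 16.3) + 50 = 600.21 / 16.3 + 50
NCE = 36.8227 + 50
NCE = 86.8227

86.8227


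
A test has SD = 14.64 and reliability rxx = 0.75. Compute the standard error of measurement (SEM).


SEM = SD * sqrt(1 - rxx)
SEM = 14.64 * sqrt(1 - 0.75)
SEM = 14.64 * sqrt(0.25) = 14.64 * 0.5
SEM = 7.32

7.32


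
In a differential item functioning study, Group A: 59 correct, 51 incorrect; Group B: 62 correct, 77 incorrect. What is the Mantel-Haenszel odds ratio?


Odds_A = 59/51 = 1.1569
Odds_B = 62/77 = 0.8052
OR = Odds_A / Odds_B = 1.1569 / 0.8052
Exactly, OR = (59 * 77) / (51 * 62) = 4543 / 3162
OR = 1.4367

1.4367


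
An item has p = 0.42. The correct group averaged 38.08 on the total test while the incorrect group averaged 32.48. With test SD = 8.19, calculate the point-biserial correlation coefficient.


q = 1 - p = 0.58
rpb = ((M1 - M0) / SD) * sqrt(p * q)
rpb = ((38.08 - 32.48) / 8.19) * sqrt(0.42 * 0.58)
rpb = 0.3375

0.3375
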